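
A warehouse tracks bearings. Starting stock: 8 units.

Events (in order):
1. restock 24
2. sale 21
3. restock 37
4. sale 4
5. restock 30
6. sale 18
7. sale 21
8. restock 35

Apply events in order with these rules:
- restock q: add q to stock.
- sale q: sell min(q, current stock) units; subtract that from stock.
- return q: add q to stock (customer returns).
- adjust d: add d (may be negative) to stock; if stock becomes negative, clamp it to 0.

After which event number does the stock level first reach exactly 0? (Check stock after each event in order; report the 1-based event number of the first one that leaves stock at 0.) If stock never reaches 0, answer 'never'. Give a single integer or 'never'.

Processing events:
Start: stock = 8
  Event 1 (restock 24): 8 + 24 = 32
  Event 2 (sale 21): sell min(21,32)=21. stock: 32 - 21 = 11. total_sold = 21
  Event 3 (restock 37): 11 + 37 = 48
  Event 4 (sale 4): sell min(4,48)=4. stock: 48 - 4 = 44. total_sold = 25
  Event 5 (restock 30): 44 + 30 = 74
  Event 6 (sale 18): sell min(18,74)=18. stock: 74 - 18 = 56. total_sold = 43
  Event 7 (sale 21): sell min(21,56)=21. stock: 56 - 21 = 35. total_sold = 64
  Event 8 (restock 35): 35 + 35 = 70
Final: stock = 70, total_sold = 64

Stock never reaches 0.

Answer: never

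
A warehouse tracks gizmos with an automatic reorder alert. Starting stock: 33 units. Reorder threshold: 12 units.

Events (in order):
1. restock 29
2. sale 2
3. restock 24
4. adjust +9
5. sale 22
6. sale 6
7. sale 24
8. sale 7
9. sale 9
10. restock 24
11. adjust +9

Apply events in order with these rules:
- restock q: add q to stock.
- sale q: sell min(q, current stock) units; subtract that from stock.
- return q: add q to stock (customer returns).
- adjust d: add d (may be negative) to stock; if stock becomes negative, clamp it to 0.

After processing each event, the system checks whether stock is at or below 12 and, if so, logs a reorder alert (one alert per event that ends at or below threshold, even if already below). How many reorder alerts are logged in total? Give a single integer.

Answer: 0

Derivation:
Processing events:
Start: stock = 33
  Event 1 (restock 29): 33 + 29 = 62
  Event 2 (sale 2): sell min(2,62)=2. stock: 62 - 2 = 60. total_sold = 2
  Event 3 (restock 24): 60 + 24 = 84
  Event 4 (adjust +9): 84 + 9 = 93
  Event 5 (sale 22): sell min(22,93)=22. stock: 93 - 22 = 71. total_sold = 24
  Event 6 (sale 6): sell min(6,71)=6. stock: 71 - 6 = 65. total_sold = 30
  Event 7 (sale 24): sell min(24,65)=24. stock: 65 - 24 = 41. total_sold = 54
  Event 8 (sale 7): sell min(7,41)=7. stock: 41 - 7 = 34. total_sold = 61
  Event 9 (sale 9): sell min(9,34)=9. stock: 34 - 9 = 25. total_sold = 70
  Event 10 (restock 24): 25 + 24 = 49
  Event 11 (adjust +9): 49 + 9 = 58
Final: stock = 58, total_sold = 70

Checking against threshold 12:
  After event 1: stock=62 > 12
  After event 2: stock=60 > 12
  After event 3: stock=84 > 12
  After event 4: stock=93 > 12
  After event 5: stock=71 > 12
  After event 6: stock=65 > 12
  After event 7: stock=41 > 12
  After event 8: stock=34 > 12
  After event 9: stock=25 > 12
  After event 10: stock=49 > 12
  After event 11: stock=58 > 12
Alert events: []. Count = 0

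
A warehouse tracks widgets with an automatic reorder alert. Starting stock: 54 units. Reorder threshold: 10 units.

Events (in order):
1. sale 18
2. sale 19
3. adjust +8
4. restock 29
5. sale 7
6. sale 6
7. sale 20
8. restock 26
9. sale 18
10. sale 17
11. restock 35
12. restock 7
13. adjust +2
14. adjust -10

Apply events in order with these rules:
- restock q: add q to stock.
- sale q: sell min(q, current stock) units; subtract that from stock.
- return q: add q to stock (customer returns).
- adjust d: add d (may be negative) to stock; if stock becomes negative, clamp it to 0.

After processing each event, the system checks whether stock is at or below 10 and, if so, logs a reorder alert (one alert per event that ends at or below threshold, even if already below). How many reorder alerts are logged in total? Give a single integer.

Processing events:
Start: stock = 54
  Event 1 (sale 18): sell min(18,54)=18. stock: 54 - 18 = 36. total_sold = 18
  Event 2 (sale 19): sell min(19,36)=19. stock: 36 - 19 = 17. total_sold = 37
  Event 3 (adjust +8): 17 + 8 = 25
  Event 4 (restock 29): 25 + 29 = 54
  Event 5 (sale 7): sell min(7,54)=7. stock: 54 - 7 = 47. total_sold = 44
  Event 6 (sale 6): sell min(6,47)=6. stock: 47 - 6 = 41. total_sold = 50
  Event 7 (sale 20): sell min(20,41)=20. stock: 41 - 20 = 21. total_sold = 70
  Event 8 (restock 26): 21 + 26 = 47
  Event 9 (sale 18): sell min(18,47)=18. stock: 47 - 18 = 29. total_sold = 88
  Event 10 (sale 17): sell min(17,29)=17. stock: 29 - 17 = 12. total_sold = 105
  Event 11 (restock 35): 12 + 35 = 47
  Event 12 (restock 7): 47 + 7 = 54
  Event 13 (adjust +2): 54 + 2 = 56
  Event 14 (adjust -10): 56 + -10 = 46
Final: stock = 46, total_sold = 105

Checking against threshold 10:
  After event 1: stock=36 > 10
  After event 2: stock=17 > 10
  After event 3: stock=25 > 10
  After event 4: stock=54 > 10
  After event 5: stock=47 > 10
  After event 6: stock=41 > 10
  After event 7: stock=21 > 10
  After event 8: stock=47 > 10
  After event 9: stock=29 > 10
  After event 10: stock=12 > 10
  After event 11: stock=47 > 10
  After event 12: stock=54 > 10
  After event 13: stock=56 > 10
  After event 14: stock=46 > 10
Alert events: []. Count = 0

Answer: 0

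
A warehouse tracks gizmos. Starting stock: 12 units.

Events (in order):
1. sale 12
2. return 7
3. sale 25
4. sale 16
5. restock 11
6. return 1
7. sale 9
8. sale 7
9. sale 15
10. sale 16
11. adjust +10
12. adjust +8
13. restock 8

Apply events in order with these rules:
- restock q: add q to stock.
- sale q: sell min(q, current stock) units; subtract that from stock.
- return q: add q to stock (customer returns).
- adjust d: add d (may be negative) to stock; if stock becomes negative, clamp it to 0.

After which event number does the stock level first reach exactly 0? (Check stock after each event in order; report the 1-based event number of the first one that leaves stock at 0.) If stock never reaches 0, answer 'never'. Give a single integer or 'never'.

Processing events:
Start: stock = 12
  Event 1 (sale 12): sell min(12,12)=12. stock: 12 - 12 = 0. total_sold = 12
  Event 2 (return 7): 0 + 7 = 7
  Event 3 (sale 25): sell min(25,7)=7. stock: 7 - 7 = 0. total_sold = 19
  Event 4 (sale 16): sell min(16,0)=0. stock: 0 - 0 = 0. total_sold = 19
  Event 5 (restock 11): 0 + 11 = 11
  Event 6 (return 1): 11 + 1 = 12
  Event 7 (sale 9): sell min(9,12)=9. stock: 12 - 9 = 3. total_sold = 28
  Event 8 (sale 7): sell min(7,3)=3. stock: 3 - 3 = 0. total_sold = 31
  Event 9 (sale 15): sell min(15,0)=0. stock: 0 - 0 = 0. total_sold = 31
  Event 10 (sale 16): sell min(16,0)=0. stock: 0 - 0 = 0. total_sold = 31
  Event 11 (adjust +10): 0 + 10 = 10
  Event 12 (adjust +8): 10 + 8 = 18
  Event 13 (restock 8): 18 + 8 = 26
Final: stock = 26, total_sold = 31

First zero at event 1.

Answer: 1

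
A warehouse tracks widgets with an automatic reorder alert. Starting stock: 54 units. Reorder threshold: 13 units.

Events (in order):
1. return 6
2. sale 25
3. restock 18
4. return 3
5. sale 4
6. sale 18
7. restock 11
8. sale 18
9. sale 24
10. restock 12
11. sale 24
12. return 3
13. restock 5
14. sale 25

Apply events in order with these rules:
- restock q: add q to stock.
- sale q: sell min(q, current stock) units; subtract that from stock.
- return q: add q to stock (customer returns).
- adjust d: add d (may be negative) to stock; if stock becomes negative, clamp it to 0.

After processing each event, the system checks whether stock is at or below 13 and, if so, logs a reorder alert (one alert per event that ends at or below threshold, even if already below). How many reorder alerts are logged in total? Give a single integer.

Processing events:
Start: stock = 54
  Event 1 (return 6): 54 + 6 = 60
  Event 2 (sale 25): sell min(25,60)=25. stock: 60 - 25 = 35. total_sold = 25
  Event 3 (restock 18): 35 + 18 = 53
  Event 4 (return 3): 53 + 3 = 56
  Event 5 (sale 4): sell min(4,56)=4. stock: 56 - 4 = 52. total_sold = 29
  Event 6 (sale 18): sell min(18,52)=18. stock: 52 - 18 = 34. total_sold = 47
  Event 7 (restock 11): 34 + 11 = 45
  Event 8 (sale 18): sell min(18,45)=18. stock: 45 - 18 = 27. total_sold = 65
  Event 9 (sale 24): sell min(24,27)=24. stock: 27 - 24 = 3. total_sold = 89
  Event 10 (restock 12): 3 + 12 = 15
  Event 11 (sale 24): sell min(24,15)=15. stock: 15 - 15 = 0. total_sold = 104
  Event 12 (return 3): 0 + 3 = 3
  Event 13 (restock 5): 3 + 5 = 8
  Event 14 (sale 25): sell min(25,8)=8. stock: 8 - 8 = 0. total_sold = 112
Final: stock = 0, total_sold = 112

Checking against threshold 13:
  After event 1: stock=60 > 13
  After event 2: stock=35 > 13
  After event 3: stock=53 > 13
  After event 4: stock=56 > 13
  After event 5: stock=52 > 13
  After event 6: stock=34 > 13
  After event 7: stock=45 > 13
  After event 8: stock=27 > 13
  After event 9: stock=3 <= 13 -> ALERT
  After event 10: stock=15 > 13
  After event 11: stock=0 <= 13 -> ALERT
  After event 12: stock=3 <= 13 -> ALERT
  After event 13: stock=8 <= 13 -> ALERT
  After event 14: stock=0 <= 13 -> ALERT
Alert events: [9, 11, 12, 13, 14]. Count = 5

Answer: 5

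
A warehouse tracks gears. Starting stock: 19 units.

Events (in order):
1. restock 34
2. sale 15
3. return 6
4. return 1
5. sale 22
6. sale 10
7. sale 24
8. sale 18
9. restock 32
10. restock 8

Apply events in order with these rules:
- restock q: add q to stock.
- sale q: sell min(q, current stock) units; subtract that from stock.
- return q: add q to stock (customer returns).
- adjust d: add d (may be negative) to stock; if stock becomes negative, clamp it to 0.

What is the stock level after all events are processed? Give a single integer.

Answer: 40

Derivation:
Processing events:
Start: stock = 19
  Event 1 (restock 34): 19 + 34 = 53
  Event 2 (sale 15): sell min(15,53)=15. stock: 53 - 15 = 38. total_sold = 15
  Event 3 (return 6): 38 + 6 = 44
  Event 4 (return 1): 44 + 1 = 45
  Event 5 (sale 22): sell min(22,45)=22. stock: 45 - 22 = 23. total_sold = 37
  Event 6 (sale 10): sell min(10,23)=10. stock: 23 - 10 = 13. total_sold = 47
  Event 7 (sale 24): sell min(24,13)=13. stock: 13 - 13 = 0. total_sold = 60
  Event 8 (sale 18): sell min(18,0)=0. stock: 0 - 0 = 0. total_sold = 60
  Event 9 (restock 32): 0 + 32 = 32
  Event 10 (restock 8): 32 + 8 = 40
Final: stock = 40, total_sold = 60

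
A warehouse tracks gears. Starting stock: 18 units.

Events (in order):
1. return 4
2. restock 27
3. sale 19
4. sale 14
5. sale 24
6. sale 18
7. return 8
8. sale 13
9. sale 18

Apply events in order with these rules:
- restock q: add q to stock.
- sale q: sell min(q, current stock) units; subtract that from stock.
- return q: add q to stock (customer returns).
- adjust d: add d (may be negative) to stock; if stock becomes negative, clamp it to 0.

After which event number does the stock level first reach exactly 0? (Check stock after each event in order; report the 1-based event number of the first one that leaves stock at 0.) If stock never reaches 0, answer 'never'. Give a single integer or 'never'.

Answer: 5

Derivation:
Processing events:
Start: stock = 18
  Event 1 (return 4): 18 + 4 = 22
  Event 2 (restock 27): 22 + 27 = 49
  Event 3 (sale 19): sell min(19,49)=19. stock: 49 - 19 = 30. total_sold = 19
  Event 4 (sale 14): sell min(14,30)=14. stock: 30 - 14 = 16. total_sold = 33
  Event 5 (sale 24): sell min(24,16)=16. stock: 16 - 16 = 0. total_sold = 49
  Event 6 (sale 18): sell min(18,0)=0. stock: 0 - 0 = 0. total_sold = 49
  Event 7 (return 8): 0 + 8 = 8
  Event 8 (sale 13): sell min(13,8)=8. stock: 8 - 8 = 0. total_sold = 57
  Event 9 (sale 18): sell min(18,0)=0. stock: 0 - 0 = 0. total_sold = 57
Final: stock = 0, total_sold = 57

First zero at event 5.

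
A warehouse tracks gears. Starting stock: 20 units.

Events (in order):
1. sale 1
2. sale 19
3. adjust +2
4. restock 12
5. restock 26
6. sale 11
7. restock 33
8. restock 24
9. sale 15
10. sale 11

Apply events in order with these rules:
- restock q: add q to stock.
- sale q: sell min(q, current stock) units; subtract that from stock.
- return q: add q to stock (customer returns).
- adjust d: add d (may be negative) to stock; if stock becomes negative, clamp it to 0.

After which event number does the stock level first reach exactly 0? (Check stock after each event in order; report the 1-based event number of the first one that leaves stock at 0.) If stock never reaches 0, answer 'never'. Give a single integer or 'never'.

Processing events:
Start: stock = 20
  Event 1 (sale 1): sell min(1,20)=1. stock: 20 - 1 = 19. total_sold = 1
  Event 2 (sale 19): sell min(19,19)=19. stock: 19 - 19 = 0. total_sold = 20
  Event 3 (adjust +2): 0 + 2 = 2
  Event 4 (restock 12): 2 + 12 = 14
  Event 5 (restock 26): 14 + 26 = 40
  Event 6 (sale 11): sell min(11,40)=11. stock: 40 - 11 = 29. total_sold = 31
  Event 7 (restock 33): 29 + 33 = 62
  Event 8 (restock 24): 62 + 24 = 86
  Event 9 (sale 15): sell min(15,86)=15. stock: 86 - 15 = 71. total_sold = 46
  Event 10 (sale 11): sell min(11,71)=11. stock: 71 - 11 = 60. total_sold = 57
Final: stock = 60, total_sold = 57

First zero at event 2.

Answer: 2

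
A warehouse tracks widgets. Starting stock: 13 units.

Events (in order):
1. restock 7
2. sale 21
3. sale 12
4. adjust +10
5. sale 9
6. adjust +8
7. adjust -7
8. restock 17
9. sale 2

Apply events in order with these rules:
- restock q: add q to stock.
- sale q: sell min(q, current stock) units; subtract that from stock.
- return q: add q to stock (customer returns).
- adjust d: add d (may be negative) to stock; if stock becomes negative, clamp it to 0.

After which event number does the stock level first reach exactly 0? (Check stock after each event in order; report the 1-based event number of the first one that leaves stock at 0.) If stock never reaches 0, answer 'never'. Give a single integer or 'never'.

Answer: 2

Derivation:
Processing events:
Start: stock = 13
  Event 1 (restock 7): 13 + 7 = 20
  Event 2 (sale 21): sell min(21,20)=20. stock: 20 - 20 = 0. total_sold = 20
  Event 3 (sale 12): sell min(12,0)=0. stock: 0 - 0 = 0. total_sold = 20
  Event 4 (adjust +10): 0 + 10 = 10
  Event 5 (sale 9): sell min(9,10)=9. stock: 10 - 9 = 1. total_sold = 29
  Event 6 (adjust +8): 1 + 8 = 9
  Event 7 (adjust -7): 9 + -7 = 2
  Event 8 (restock 17): 2 + 17 = 19
  Event 9 (sale 2): sell min(2,19)=2. stock: 19 - 2 = 17. total_sold = 31
Final: stock = 17, total_sold = 31

First zero at event 2.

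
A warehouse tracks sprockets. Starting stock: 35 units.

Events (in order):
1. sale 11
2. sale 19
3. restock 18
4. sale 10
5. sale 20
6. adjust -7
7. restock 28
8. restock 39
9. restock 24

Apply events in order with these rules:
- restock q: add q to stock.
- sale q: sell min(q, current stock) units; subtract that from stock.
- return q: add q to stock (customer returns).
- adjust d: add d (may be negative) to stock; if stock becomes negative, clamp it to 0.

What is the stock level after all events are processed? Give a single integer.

Answer: 91

Derivation:
Processing events:
Start: stock = 35
  Event 1 (sale 11): sell min(11,35)=11. stock: 35 - 11 = 24. total_sold = 11
  Event 2 (sale 19): sell min(19,24)=19. stock: 24 - 19 = 5. total_sold = 30
  Event 3 (restock 18): 5 + 18 = 23
  Event 4 (sale 10): sell min(10,23)=10. stock: 23 - 10 = 13. total_sold = 40
  Event 5 (sale 20): sell min(20,13)=13. stock: 13 - 13 = 0. total_sold = 53
  Event 6 (adjust -7): 0 + -7 = 0 (clamped to 0)
  Event 7 (restock 28): 0 + 28 = 28
  Event 8 (restock 39): 28 + 39 = 67
  Event 9 (restock 24): 67 + 24 = 91
Final: stock = 91, total_sold = 53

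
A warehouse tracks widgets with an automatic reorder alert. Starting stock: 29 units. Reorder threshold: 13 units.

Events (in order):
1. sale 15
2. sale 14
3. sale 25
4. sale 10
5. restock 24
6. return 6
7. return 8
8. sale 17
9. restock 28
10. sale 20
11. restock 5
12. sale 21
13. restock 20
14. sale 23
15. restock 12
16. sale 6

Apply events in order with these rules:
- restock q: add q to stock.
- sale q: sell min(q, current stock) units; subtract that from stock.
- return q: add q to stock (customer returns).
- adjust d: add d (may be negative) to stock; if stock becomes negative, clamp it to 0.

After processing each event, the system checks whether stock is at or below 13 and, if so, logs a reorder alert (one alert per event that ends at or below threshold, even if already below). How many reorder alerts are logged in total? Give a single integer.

Processing events:
Start: stock = 29
  Event 1 (sale 15): sell min(15,29)=15. stock: 29 - 15 = 14. total_sold = 15
  Event 2 (sale 14): sell min(14,14)=14. stock: 14 - 14 = 0. total_sold = 29
  Event 3 (sale 25): sell min(25,0)=0. stock: 0 - 0 = 0. total_sold = 29
  Event 4 (sale 10): sell min(10,0)=0. stock: 0 - 0 = 0. total_sold = 29
  Event 5 (restock 24): 0 + 24 = 24
  Event 6 (return 6): 24 + 6 = 30
  Event 7 (return 8): 30 + 8 = 38
  Event 8 (sale 17): sell min(17,38)=17. stock: 38 - 17 = 21. total_sold = 46
  Event 9 (restock 28): 21 + 28 = 49
  Event 10 (sale 20): sell min(20,49)=20. stock: 49 - 20 = 29. total_sold = 66
  Event 11 (restock 5): 29 + 5 = 34
  Event 12 (sale 21): sell min(21,34)=21. stock: 34 - 21 = 13. total_sold = 87
  Event 13 (restock 20): 13 + 20 = 33
  Event 14 (sale 23): sell min(23,33)=23. stock: 33 - 23 = 10. total_sold = 110
  Event 15 (restock 12): 10 + 12 = 22
  Event 16 (sale 6): sell min(6,22)=6. stock: 22 - 6 = 16. total_sold = 116
Final: stock = 16, total_sold = 116

Checking against threshold 13:
  After event 1: stock=14 > 13
  After event 2: stock=0 <= 13 -> ALERT
  After event 3: stock=0 <= 13 -> ALERT
  After event 4: stock=0 <= 13 -> ALERT
  After event 5: stock=24 > 13
  After event 6: stock=30 > 13
  After event 7: stock=38 > 13
  After event 8: stock=21 > 13
  After event 9: stock=49 > 13
  After event 10: stock=29 > 13
  After event 11: stock=34 > 13
  After event 12: stock=13 <= 13 -> ALERT
  After event 13: stock=33 > 13
  After event 14: stock=10 <= 13 -> ALERT
  After event 15: stock=22 > 13
  After event 16: stock=16 > 13
Alert events: [2, 3, 4, 12, 14]. Count = 5

Answer: 5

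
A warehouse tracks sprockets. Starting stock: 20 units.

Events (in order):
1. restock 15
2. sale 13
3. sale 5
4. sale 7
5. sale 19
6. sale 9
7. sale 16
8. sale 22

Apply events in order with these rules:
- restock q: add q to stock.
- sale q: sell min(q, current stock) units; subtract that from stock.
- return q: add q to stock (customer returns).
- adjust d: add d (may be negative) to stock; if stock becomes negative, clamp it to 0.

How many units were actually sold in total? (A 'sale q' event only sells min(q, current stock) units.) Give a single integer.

Answer: 35

Derivation:
Processing events:
Start: stock = 20
  Event 1 (restock 15): 20 + 15 = 35
  Event 2 (sale 13): sell min(13,35)=13. stock: 35 - 13 = 22. total_sold = 13
  Event 3 (sale 5): sell min(5,22)=5. stock: 22 - 5 = 17. total_sold = 18
  Event 4 (sale 7): sell min(7,17)=7. stock: 17 - 7 = 10. total_sold = 25
  Event 5 (sale 19): sell min(19,10)=10. stock: 10 - 10 = 0. total_sold = 35
  Event 6 (sale 9): sell min(9,0)=0. stock: 0 - 0 = 0. total_sold = 35
  Event 7 (sale 16): sell min(16,0)=0. stock: 0 - 0 = 0. total_sold = 35
  Event 8 (sale 22): sell min(22,0)=0. stock: 0 - 0 = 0. total_sold = 35
Final: stock = 0, total_sold = 35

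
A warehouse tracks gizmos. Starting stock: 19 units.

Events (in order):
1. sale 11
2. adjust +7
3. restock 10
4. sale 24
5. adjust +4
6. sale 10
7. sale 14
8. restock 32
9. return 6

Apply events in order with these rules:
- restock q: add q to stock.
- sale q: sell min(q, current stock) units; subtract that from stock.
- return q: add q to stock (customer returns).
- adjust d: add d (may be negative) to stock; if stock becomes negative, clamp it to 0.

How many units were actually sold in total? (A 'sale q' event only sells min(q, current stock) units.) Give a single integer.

Answer: 40

Derivation:
Processing events:
Start: stock = 19
  Event 1 (sale 11): sell min(11,19)=11. stock: 19 - 11 = 8. total_sold = 11
  Event 2 (adjust +7): 8 + 7 = 15
  Event 3 (restock 10): 15 + 10 = 25
  Event 4 (sale 24): sell min(24,25)=24. stock: 25 - 24 = 1. total_sold = 35
  Event 5 (adjust +4): 1 + 4 = 5
  Event 6 (sale 10): sell min(10,5)=5. stock: 5 - 5 = 0. total_sold = 40
  Event 7 (sale 14): sell min(14,0)=0. stock: 0 - 0 = 0. total_sold = 40
  Event 8 (restock 32): 0 + 32 = 32
  Event 9 (return 6): 32 + 6 = 38
Final: stock = 38, total_sold = 40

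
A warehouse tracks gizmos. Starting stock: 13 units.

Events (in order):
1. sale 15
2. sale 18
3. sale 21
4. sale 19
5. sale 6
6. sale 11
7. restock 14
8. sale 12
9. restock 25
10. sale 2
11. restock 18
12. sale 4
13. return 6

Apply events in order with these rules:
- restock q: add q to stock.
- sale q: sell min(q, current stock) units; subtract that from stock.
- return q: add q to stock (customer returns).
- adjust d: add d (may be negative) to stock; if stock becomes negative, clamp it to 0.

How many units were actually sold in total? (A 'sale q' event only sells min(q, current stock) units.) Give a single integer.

Processing events:
Start: stock = 13
  Event 1 (sale 15): sell min(15,13)=13. stock: 13 - 13 = 0. total_sold = 13
  Event 2 (sale 18): sell min(18,0)=0. stock: 0 - 0 = 0. total_sold = 13
  Event 3 (sale 21): sell min(21,0)=0. stock: 0 - 0 = 0. total_sold = 13
  Event 4 (sale 19): sell min(19,0)=0. stock: 0 - 0 = 0. total_sold = 13
  Event 5 (sale 6): sell min(6,0)=0. stock: 0 - 0 = 0. total_sold = 13
  Event 6 (sale 11): sell min(11,0)=0. stock: 0 - 0 = 0. total_sold = 13
  Event 7 (restock 14): 0 + 14 = 14
  Event 8 (sale 12): sell min(12,14)=12. stock: 14 - 12 = 2. total_sold = 25
  Event 9 (restock 25): 2 + 25 = 27
  Event 10 (sale 2): sell min(2,27)=2. stock: 27 - 2 = 25. total_sold = 27
  Event 11 (restock 18): 25 + 18 = 43
  Event 12 (sale 4): sell min(4,43)=4. stock: 43 - 4 = 39. total_sold = 31
  Event 13 (return 6): 39 + 6 = 45
Final: stock = 45, total_sold = 31

Answer: 31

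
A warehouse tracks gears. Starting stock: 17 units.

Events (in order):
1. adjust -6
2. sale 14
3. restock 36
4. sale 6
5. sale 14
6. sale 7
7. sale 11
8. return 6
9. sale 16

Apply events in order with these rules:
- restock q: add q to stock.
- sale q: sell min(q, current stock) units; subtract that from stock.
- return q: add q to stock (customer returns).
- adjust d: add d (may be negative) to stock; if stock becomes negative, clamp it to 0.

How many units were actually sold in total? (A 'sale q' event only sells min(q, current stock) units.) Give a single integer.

Processing events:
Start: stock = 17
  Event 1 (adjust -6): 17 + -6 = 11
  Event 2 (sale 14): sell min(14,11)=11. stock: 11 - 11 = 0. total_sold = 11
  Event 3 (restock 36): 0 + 36 = 36
  Event 4 (sale 6): sell min(6,36)=6. stock: 36 - 6 = 30. total_sold = 17
  Event 5 (sale 14): sell min(14,30)=14. stock: 30 - 14 = 16. total_sold = 31
  Event 6 (sale 7): sell min(7,16)=7. stock: 16 - 7 = 9. total_sold = 38
  Event 7 (sale 11): sell min(11,9)=9. stock: 9 - 9 = 0. total_sold = 47
  Event 8 (return 6): 0 + 6 = 6
  Event 9 (sale 16): sell min(16,6)=6. stock: 6 - 6 = 0. total_sold = 53
Final: stock = 0, total_sold = 53

Answer: 53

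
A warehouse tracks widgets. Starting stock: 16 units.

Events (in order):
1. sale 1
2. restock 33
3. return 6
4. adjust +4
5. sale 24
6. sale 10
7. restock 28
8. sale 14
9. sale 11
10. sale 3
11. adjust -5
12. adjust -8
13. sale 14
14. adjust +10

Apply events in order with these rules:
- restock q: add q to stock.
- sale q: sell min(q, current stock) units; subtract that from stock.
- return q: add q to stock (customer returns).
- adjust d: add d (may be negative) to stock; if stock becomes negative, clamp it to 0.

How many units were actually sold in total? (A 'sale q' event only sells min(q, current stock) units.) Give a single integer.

Processing events:
Start: stock = 16
  Event 1 (sale 1): sell min(1,16)=1. stock: 16 - 1 = 15. total_sold = 1
  Event 2 (restock 33): 15 + 33 = 48
  Event 3 (return 6): 48 + 6 = 54
  Event 4 (adjust +4): 54 + 4 = 58
  Event 5 (sale 24): sell min(24,58)=24. stock: 58 - 24 = 34. total_sold = 25
  Event 6 (sale 10): sell min(10,34)=10. stock: 34 - 10 = 24. total_sold = 35
  Event 7 (restock 28): 24 + 28 = 52
  Event 8 (sale 14): sell min(14,52)=14. stock: 52 - 14 = 38. total_sold = 49
  Event 9 (sale 11): sell min(11,38)=11. stock: 38 - 11 = 27. total_sold = 60
  Event 10 (sale 3): sell min(3,27)=3. stock: 27 - 3 = 24. total_sold = 63
  Event 11 (adjust -5): 24 + -5 = 19
  Event 12 (adjust -8): 19 + -8 = 11
  Event 13 (sale 14): sell min(14,11)=11. stock: 11 - 11 = 0. total_sold = 74
  Event 14 (adjust +10): 0 + 10 = 10
Final: stock = 10, total_sold = 74

Answer: 74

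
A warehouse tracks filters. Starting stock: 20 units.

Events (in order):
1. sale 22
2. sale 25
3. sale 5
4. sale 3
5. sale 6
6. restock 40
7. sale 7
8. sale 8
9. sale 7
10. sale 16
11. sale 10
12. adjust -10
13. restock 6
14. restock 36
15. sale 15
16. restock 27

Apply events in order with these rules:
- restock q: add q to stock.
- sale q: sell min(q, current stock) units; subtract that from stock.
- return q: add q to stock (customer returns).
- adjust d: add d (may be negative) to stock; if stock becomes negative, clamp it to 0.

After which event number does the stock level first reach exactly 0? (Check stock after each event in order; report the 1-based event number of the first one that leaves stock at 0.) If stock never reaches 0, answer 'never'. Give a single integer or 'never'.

Processing events:
Start: stock = 20
  Event 1 (sale 22): sell min(22,20)=20. stock: 20 - 20 = 0. total_sold = 20
  Event 2 (sale 25): sell min(25,0)=0. stock: 0 - 0 = 0. total_sold = 20
  Event 3 (sale 5): sell min(5,0)=0. stock: 0 - 0 = 0. total_sold = 20
  Event 4 (sale 3): sell min(3,0)=0. stock: 0 - 0 = 0. total_sold = 20
  Event 5 (sale 6): sell min(6,0)=0. stock: 0 - 0 = 0. total_sold = 20
  Event 6 (restock 40): 0 + 40 = 40
  Event 7 (sale 7): sell min(7,40)=7. stock: 40 - 7 = 33. total_sold = 27
  Event 8 (sale 8): sell min(8,33)=8. stock: 33 - 8 = 25. total_sold = 35
  Event 9 (sale 7): sell min(7,25)=7. stock: 25 - 7 = 18. total_sold = 42
  Event 10 (sale 16): sell min(16,18)=16. stock: 18 - 16 = 2. total_sold = 58
  Event 11 (sale 10): sell min(10,2)=2. stock: 2 - 2 = 0. total_sold = 60
  Event 12 (adjust -10): 0 + -10 = 0 (clamped to 0)
  Event 13 (restock 6): 0 + 6 = 6
  Event 14 (restock 36): 6 + 36 = 42
  Event 15 (sale 15): sell min(15,42)=15. stock: 42 - 15 = 27. total_sold = 75
  Event 16 (restock 27): 27 + 27 = 54
Final: stock = 54, total_sold = 75

First zero at event 1.

Answer: 1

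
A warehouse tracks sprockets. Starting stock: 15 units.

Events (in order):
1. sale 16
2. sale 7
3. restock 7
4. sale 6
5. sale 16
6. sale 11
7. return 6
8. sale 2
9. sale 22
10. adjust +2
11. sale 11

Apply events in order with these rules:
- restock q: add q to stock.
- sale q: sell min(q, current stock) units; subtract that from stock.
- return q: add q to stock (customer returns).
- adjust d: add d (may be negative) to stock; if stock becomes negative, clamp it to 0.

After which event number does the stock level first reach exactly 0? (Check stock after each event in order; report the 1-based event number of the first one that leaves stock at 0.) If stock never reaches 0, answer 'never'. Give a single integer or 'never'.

Answer: 1

Derivation:
Processing events:
Start: stock = 15
  Event 1 (sale 16): sell min(16,15)=15. stock: 15 - 15 = 0. total_sold = 15
  Event 2 (sale 7): sell min(7,0)=0. stock: 0 - 0 = 0. total_sold = 15
  Event 3 (restock 7): 0 + 7 = 7
  Event 4 (sale 6): sell min(6,7)=6. stock: 7 - 6 = 1. total_sold = 21
  Event 5 (sale 16): sell min(16,1)=1. stock: 1 - 1 = 0. total_sold = 22
  Event 6 (sale 11): sell min(11,0)=0. stock: 0 - 0 = 0. total_sold = 22
  Event 7 (return 6): 0 + 6 = 6
  Event 8 (sale 2): sell min(2,6)=2. stock: 6 - 2 = 4. total_sold = 24
  Event 9 (sale 22): sell min(22,4)=4. stock: 4 - 4 = 0. total_sold = 28
  Event 10 (adjust +2): 0 + 2 = 2
  Event 11 (sale 11): sell min(11,2)=2. stock: 2 - 2 = 0. total_sold = 30
Final: stock = 0, total_sold = 30

First zero at event 1.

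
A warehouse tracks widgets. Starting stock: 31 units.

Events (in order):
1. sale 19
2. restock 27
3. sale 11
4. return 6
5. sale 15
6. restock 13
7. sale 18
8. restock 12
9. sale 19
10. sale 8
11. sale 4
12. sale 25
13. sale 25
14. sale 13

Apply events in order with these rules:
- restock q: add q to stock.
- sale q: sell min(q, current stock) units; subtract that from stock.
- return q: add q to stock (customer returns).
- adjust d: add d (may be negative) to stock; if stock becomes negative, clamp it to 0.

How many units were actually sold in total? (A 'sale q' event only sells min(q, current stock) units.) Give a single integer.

Processing events:
Start: stock = 31
  Event 1 (sale 19): sell min(19,31)=19. stock: 31 - 19 = 12. total_sold = 19
  Event 2 (restock 27): 12 + 27 = 39
  Event 3 (sale 11): sell min(11,39)=11. stock: 39 - 11 = 28. total_sold = 30
  Event 4 (return 6): 28 + 6 = 34
  Event 5 (sale 15): sell min(15,34)=15. stock: 34 - 15 = 19. total_sold = 45
  Event 6 (restock 13): 19 + 13 = 32
  Event 7 (sale 18): sell min(18,32)=18. stock: 32 - 18 = 14. total_sold = 63
  Event 8 (restock 12): 14 + 12 = 26
  Event 9 (sale 19): sell min(19,26)=19. stock: 26 - 19 = 7. total_sold = 82
  Event 10 (sale 8): sell min(8,7)=7. stock: 7 - 7 = 0. total_sold = 89
  Event 11 (sale 4): sell min(4,0)=0. stock: 0 - 0 = 0. total_sold = 89
  Event 12 (sale 25): sell min(25,0)=0. stock: 0 - 0 = 0. total_sold = 89
  Event 13 (sale 25): sell min(25,0)=0. stock: 0 - 0 = 0. total_sold = 89
  Event 14 (sale 13): sell min(13,0)=0. stock: 0 - 0 = 0. total_sold = 89
Final: stock = 0, total_sold = 89

Answer: 89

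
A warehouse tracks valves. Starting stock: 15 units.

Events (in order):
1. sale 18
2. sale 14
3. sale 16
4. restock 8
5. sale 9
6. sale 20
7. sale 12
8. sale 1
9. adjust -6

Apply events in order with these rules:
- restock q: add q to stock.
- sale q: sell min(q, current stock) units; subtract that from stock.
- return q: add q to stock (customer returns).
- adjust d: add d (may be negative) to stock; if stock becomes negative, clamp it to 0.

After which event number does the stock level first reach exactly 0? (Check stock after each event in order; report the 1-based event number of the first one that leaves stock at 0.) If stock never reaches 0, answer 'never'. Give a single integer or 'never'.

Answer: 1

Derivation:
Processing events:
Start: stock = 15
  Event 1 (sale 18): sell min(18,15)=15. stock: 15 - 15 = 0. total_sold = 15
  Event 2 (sale 14): sell min(14,0)=0. stock: 0 - 0 = 0. total_sold = 15
  Event 3 (sale 16): sell min(16,0)=0. stock: 0 - 0 = 0. total_sold = 15
  Event 4 (restock 8): 0 + 8 = 8
  Event 5 (sale 9): sell min(9,8)=8. stock: 8 - 8 = 0. total_sold = 23
  Event 6 (sale 20): sell min(20,0)=0. stock: 0 - 0 = 0. total_sold = 23
  Event 7 (sale 12): sell min(12,0)=0. stock: 0 - 0 = 0. total_sold = 23
  Event 8 (sale 1): sell min(1,0)=0. stock: 0 - 0 = 0. total_sold = 23
  Event 9 (adjust -6): 0 + -6 = 0 (clamped to 0)
Final: stock = 0, total_sold = 23

First zero at event 1.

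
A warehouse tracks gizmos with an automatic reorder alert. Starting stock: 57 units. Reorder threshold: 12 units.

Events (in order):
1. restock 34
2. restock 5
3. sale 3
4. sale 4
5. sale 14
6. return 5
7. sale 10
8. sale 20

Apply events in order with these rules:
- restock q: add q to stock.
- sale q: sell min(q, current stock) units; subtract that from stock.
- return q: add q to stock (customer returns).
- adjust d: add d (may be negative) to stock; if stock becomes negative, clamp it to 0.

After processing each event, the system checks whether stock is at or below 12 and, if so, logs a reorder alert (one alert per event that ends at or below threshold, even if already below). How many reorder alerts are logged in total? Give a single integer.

Answer: 0

Derivation:
Processing events:
Start: stock = 57
  Event 1 (restock 34): 57 + 34 = 91
  Event 2 (restock 5): 91 + 5 = 96
  Event 3 (sale 3): sell min(3,96)=3. stock: 96 - 3 = 93. total_sold = 3
  Event 4 (sale 4): sell min(4,93)=4. stock: 93 - 4 = 89. total_sold = 7
  Event 5 (sale 14): sell min(14,89)=14. stock: 89 - 14 = 75. total_sold = 21
  Event 6 (return 5): 75 + 5 = 80
  Event 7 (sale 10): sell min(10,80)=10. stock: 80 - 10 = 70. total_sold = 31
  Event 8 (sale 20): sell min(20,70)=20. stock: 70 - 20 = 50. total_sold = 51
Final: stock = 50, total_sold = 51

Checking against threshold 12:
  After event 1: stock=91 > 12
  After event 2: stock=96 > 12
  After event 3: stock=93 > 12
  After event 4: stock=89 > 12
  After event 5: stock=75 > 12
  After event 6: stock=80 > 12
  After event 7: stock=70 > 12
  After event 8: stock=50 > 12
Alert events: []. Count = 0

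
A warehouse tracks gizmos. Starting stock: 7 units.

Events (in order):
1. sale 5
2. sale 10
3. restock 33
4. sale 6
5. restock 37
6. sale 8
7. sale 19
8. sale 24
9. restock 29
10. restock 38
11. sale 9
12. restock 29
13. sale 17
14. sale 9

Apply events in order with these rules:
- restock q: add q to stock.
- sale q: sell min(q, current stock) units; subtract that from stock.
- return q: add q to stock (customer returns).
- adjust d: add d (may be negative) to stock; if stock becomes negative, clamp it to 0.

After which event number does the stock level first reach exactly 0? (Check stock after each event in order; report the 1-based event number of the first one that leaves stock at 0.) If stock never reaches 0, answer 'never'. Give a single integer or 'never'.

Answer: 2

Derivation:
Processing events:
Start: stock = 7
  Event 1 (sale 5): sell min(5,7)=5. stock: 7 - 5 = 2. total_sold = 5
  Event 2 (sale 10): sell min(10,2)=2. stock: 2 - 2 = 0. total_sold = 7
  Event 3 (restock 33): 0 + 33 = 33
  Event 4 (sale 6): sell min(6,33)=6. stock: 33 - 6 = 27. total_sold = 13
  Event 5 (restock 37): 27 + 37 = 64
  Event 6 (sale 8): sell min(8,64)=8. stock: 64 - 8 = 56. total_sold = 21
  Event 7 (sale 19): sell min(19,56)=19. stock: 56 - 19 = 37. total_sold = 40
  Event 8 (sale 24): sell min(24,37)=24. stock: 37 - 24 = 13. total_sold = 64
  Event 9 (restock 29): 13 + 29 = 42
  Event 10 (restock 38): 42 + 38 = 80
  Event 11 (sale 9): sell min(9,80)=9. stock: 80 - 9 = 71. total_sold = 73
  Event 12 (restock 29): 71 + 29 = 100
  Event 13 (sale 17): sell min(17,100)=17. stock: 100 - 17 = 83. total_sold = 90
  Event 14 (sale 9): sell min(9,83)=9. stock: 83 - 9 = 74. total_sold = 99
Final: stock = 74, total_sold = 99

First zero at event 2.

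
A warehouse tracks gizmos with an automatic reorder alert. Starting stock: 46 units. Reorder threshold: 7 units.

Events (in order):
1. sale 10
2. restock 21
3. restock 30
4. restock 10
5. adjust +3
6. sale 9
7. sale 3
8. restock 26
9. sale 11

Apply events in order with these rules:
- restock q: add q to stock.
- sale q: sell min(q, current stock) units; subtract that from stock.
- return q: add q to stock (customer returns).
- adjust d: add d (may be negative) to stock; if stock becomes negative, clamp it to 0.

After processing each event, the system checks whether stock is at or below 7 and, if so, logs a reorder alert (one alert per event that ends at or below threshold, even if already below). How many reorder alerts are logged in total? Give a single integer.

Processing events:
Start: stock = 46
  Event 1 (sale 10): sell min(10,46)=10. stock: 46 - 10 = 36. total_sold = 10
  Event 2 (restock 21): 36 + 21 = 57
  Event 3 (restock 30): 57 + 30 = 87
  Event 4 (restock 10): 87 + 10 = 97
  Event 5 (adjust +3): 97 + 3 = 100
  Event 6 (sale 9): sell min(9,100)=9. stock: 100 - 9 = 91. total_sold = 19
  Event 7 (sale 3): sell min(3,91)=3. stock: 91 - 3 = 88. total_sold = 22
  Event 8 (restock 26): 88 + 26 = 114
  Event 9 (sale 11): sell min(11,114)=11. stock: 114 - 11 = 103. total_sold = 33
Final: stock = 103, total_sold = 33

Checking against threshold 7:
  After event 1: stock=36 > 7
  After event 2: stock=57 > 7
  After event 3: stock=87 > 7
  After event 4: stock=97 > 7
  After event 5: stock=100 > 7
  After event 6: stock=91 > 7
  After event 7: stock=88 > 7
  After event 8: stock=114 > 7
  After event 9: stock=103 > 7
Alert events: []. Count = 0

Answer: 0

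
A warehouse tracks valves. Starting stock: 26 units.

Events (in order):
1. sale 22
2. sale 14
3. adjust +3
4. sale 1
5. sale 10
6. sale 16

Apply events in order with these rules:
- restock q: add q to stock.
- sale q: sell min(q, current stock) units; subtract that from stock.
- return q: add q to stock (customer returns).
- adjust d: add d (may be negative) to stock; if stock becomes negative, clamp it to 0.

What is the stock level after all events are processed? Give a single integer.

Processing events:
Start: stock = 26
  Event 1 (sale 22): sell min(22,26)=22. stock: 26 - 22 = 4. total_sold = 22
  Event 2 (sale 14): sell min(14,4)=4. stock: 4 - 4 = 0. total_sold = 26
  Event 3 (adjust +3): 0 + 3 = 3
  Event 4 (sale 1): sell min(1,3)=1. stock: 3 - 1 = 2. total_sold = 27
  Event 5 (sale 10): sell min(10,2)=2. stock: 2 - 2 = 0. total_sold = 29
  Event 6 (sale 16): sell min(16,0)=0. stock: 0 - 0 = 0. total_sold = 29
Final: stock = 0, total_sold = 29

Answer: 0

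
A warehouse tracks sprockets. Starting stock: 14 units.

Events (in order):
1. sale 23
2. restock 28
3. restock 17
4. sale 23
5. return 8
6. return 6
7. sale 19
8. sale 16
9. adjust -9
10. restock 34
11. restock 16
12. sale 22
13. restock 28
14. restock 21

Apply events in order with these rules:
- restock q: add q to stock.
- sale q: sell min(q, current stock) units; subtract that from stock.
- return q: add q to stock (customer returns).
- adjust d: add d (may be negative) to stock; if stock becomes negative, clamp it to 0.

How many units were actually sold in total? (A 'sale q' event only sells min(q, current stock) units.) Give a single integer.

Answer: 94

Derivation:
Processing events:
Start: stock = 14
  Event 1 (sale 23): sell min(23,14)=14. stock: 14 - 14 = 0. total_sold = 14
  Event 2 (restock 28): 0 + 28 = 28
  Event 3 (restock 17): 28 + 17 = 45
  Event 4 (sale 23): sell min(23,45)=23. stock: 45 - 23 = 22. total_sold = 37
  Event 5 (return 8): 22 + 8 = 30
  Event 6 (return 6): 30 + 6 = 36
  Event 7 (sale 19): sell min(19,36)=19. stock: 36 - 19 = 17. total_sold = 56
  Event 8 (sale 16): sell min(16,17)=16. stock: 17 - 16 = 1. total_sold = 72
  Event 9 (adjust -9): 1 + -9 = 0 (clamped to 0)
  Event 10 (restock 34): 0 + 34 = 34
  Event 11 (restock 16): 34 + 16 = 50
  Event 12 (sale 22): sell min(22,50)=22. stock: 50 - 22 = 28. total_sold = 94
  Event 13 (restock 28): 28 + 28 = 56
  Event 14 (restock 21): 56 + 21 = 77
Final: stock = 77, total_sold = 94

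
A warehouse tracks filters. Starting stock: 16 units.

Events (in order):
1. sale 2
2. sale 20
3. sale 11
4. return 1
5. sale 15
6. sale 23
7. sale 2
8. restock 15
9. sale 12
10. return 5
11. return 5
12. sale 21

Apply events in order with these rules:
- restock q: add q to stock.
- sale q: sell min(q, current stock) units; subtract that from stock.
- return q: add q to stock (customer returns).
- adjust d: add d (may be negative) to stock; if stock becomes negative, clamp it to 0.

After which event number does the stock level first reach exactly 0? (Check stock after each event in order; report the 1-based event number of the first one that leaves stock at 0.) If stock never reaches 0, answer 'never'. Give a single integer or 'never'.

Answer: 2

Derivation:
Processing events:
Start: stock = 16
  Event 1 (sale 2): sell min(2,16)=2. stock: 16 - 2 = 14. total_sold = 2
  Event 2 (sale 20): sell min(20,14)=14. stock: 14 - 14 = 0. total_sold = 16
  Event 3 (sale 11): sell min(11,0)=0. stock: 0 - 0 = 0. total_sold = 16
  Event 4 (return 1): 0 + 1 = 1
  Event 5 (sale 15): sell min(15,1)=1. stock: 1 - 1 = 0. total_sold = 17
  Event 6 (sale 23): sell min(23,0)=0. stock: 0 - 0 = 0. total_sold = 17
  Event 7 (sale 2): sell min(2,0)=0. stock: 0 - 0 = 0. total_sold = 17
  Event 8 (restock 15): 0 + 15 = 15
  Event 9 (sale 12): sell min(12,15)=12. stock: 15 - 12 = 3. total_sold = 29
  Event 10 (return 5): 3 + 5 = 8
  Event 11 (return 5): 8 + 5 = 13
  Event 12 (sale 21): sell min(21,13)=13. stock: 13 - 13 = 0. total_sold = 42
Final: stock = 0, total_sold = 42

First zero at event 2.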